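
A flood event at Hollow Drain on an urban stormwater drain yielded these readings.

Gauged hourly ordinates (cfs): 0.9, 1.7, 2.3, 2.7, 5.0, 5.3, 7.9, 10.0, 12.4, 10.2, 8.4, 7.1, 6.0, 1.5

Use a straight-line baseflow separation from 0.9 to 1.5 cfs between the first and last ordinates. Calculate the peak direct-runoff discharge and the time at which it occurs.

Subtracting baseflow gives direct-runoff ordinates: 0.00, 0.75, 1.31, 1.66, 3.92, 4.17, 6.72, 8.78, 11.13, 8.88, 7.04, 5.69, 4.55, 0.00 cfs.
The maximum is 11.13 cfs, occurring at the reading for t = 8 h.

Q_p = 11.13 cfs at t = 8 h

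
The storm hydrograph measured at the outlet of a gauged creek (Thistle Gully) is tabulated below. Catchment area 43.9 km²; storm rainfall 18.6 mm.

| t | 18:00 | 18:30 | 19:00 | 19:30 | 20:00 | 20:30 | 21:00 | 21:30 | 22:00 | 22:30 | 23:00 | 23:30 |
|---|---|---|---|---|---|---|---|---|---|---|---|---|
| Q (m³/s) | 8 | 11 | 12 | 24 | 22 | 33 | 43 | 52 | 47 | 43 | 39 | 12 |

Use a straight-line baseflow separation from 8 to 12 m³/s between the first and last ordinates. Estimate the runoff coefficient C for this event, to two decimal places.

C ≈ 0.50

ΣQ_DR = 226.0 m³/s; V = ΣQ_DR·Δt = 4.068 × 10^5 m³.
Runoff depth d = V / A = 9.267 mm.
C = d / P = 9.267 / 18.6 = 0.50.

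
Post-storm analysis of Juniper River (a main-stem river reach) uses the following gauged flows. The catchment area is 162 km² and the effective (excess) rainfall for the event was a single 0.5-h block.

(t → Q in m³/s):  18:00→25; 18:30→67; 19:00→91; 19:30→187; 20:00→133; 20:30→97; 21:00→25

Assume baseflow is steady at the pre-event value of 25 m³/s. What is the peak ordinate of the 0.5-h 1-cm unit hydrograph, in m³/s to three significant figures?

Direct runoff: 0.0, 42.0, 66.0, 162.0, 108.0, 72.0, 0.0 m³/s; ΣQ_DR = 450.0 m³/s, peak = 162.0 m³/s.
Runoff depth d = ΣQ_DR·Δt / A = 450.0 × 1800 / (162 km²) = 5.000 mm.
The 1-cm UH is the DRH scaled by (10 mm)/d, so U_p = 162.0 × 10/5.000 = 324 m³/s.

U_p ≈ 324 m³/s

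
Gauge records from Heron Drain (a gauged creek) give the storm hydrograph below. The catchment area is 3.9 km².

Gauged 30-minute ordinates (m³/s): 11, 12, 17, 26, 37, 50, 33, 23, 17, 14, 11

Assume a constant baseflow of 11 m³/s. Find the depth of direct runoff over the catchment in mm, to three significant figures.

Direct runoff: 0.0, 1.0, 6.0, 15.0, 26.0, 39.0, 22.0, 12.0, 6.0, 3.0, 0.0 m³/s; ΣQ_DR = 130.0 m³/s.
V = ΣQ_DR · Δt = 130.0 × 1800 s = 2.340 × 10^5 m³.
Over A = 3.9 km², depth = V / A = 60.0 mm.

d ≈ 60.0 mm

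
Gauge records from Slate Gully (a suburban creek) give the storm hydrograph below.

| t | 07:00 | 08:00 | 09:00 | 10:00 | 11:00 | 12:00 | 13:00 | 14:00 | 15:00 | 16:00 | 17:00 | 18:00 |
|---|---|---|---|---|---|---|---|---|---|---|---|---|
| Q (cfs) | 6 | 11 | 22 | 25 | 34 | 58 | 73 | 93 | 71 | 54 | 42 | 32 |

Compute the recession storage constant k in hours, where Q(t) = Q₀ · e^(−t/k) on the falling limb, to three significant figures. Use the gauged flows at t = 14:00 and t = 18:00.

k ≈ 3.75 h

On the falling limb, Q drops from 93 to 32 cfs between t = 14:00 and t = 18:00 (Δt = 4 h).
k = −Δt / ln(Q₂/Q₁) = −4 / ln(32/93) = 3.75 h.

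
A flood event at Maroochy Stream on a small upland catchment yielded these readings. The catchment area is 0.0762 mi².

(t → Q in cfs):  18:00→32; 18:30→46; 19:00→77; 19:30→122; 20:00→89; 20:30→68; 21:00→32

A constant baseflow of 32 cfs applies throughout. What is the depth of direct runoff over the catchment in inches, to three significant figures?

Direct runoff: 0.0, 14.0, 45.0, 90.0, 57.0, 36.0, 0.0 cfs; ΣQ_DR = 242.0 cfs.
V = ΣQ_DR · Δt = 242.0 × 1800 s = 4.356 × 10^5 ft³.
Over A = 0.0762 mi², depth = V / A = 2.46 in.

d ≈ 2.46 in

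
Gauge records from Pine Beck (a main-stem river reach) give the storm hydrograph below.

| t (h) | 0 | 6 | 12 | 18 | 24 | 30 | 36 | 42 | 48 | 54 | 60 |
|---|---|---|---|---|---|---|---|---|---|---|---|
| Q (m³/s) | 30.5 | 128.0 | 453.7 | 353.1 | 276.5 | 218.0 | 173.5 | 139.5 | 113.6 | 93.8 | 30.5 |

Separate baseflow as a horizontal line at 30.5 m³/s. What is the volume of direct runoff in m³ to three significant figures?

Direct-runoff ordinates (Q − Q_b): 0.0, 97.5, 423.2, 322.6, 246.0, 187.5, 143.0, 109.0, 83.1, 63.3, 0.0 m³/s.
ΣQ_DR = 1675 m³/s.
With Δt = 6 h = 21600 s, V = ΣQ_DR · Δt = 1675 × 21600 = 3.62 × 10^7 m³.

V ≈ 3.62 × 10^7 m³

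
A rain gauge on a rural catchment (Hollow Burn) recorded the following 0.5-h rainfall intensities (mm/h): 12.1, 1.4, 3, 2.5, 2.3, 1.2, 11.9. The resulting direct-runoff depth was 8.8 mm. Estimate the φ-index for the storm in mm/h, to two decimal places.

φ ≈ 3.20 mm/h

Only the 2 blocks with intensity above φ contribute runoff: 12.1, 11.9 mm/h.
Σ(I−φ)·Δt = d  ⇒  (12.1+11.9 − 2φ)·0.5 = 8.8
φ = (24.00 − 8.8/0.5) / 2 = 3.20 mm/h.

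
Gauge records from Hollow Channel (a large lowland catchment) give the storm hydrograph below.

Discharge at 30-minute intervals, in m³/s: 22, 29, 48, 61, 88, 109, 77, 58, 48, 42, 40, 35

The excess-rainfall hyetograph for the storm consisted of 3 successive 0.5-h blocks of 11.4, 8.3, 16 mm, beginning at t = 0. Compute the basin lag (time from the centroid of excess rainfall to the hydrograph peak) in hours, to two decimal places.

Centroid of excess rainfall: t_c = Σ P_i·t̄_i / ΣP_i = 0.8144 h (block centres at 0.25, 0.75, 1.25 h).
Hydrograph peak occurs at t = 2.5 h, so basin lag t_L = 2.5 − 0.8144 = 1.69 h.

t_L ≈ 1.69 h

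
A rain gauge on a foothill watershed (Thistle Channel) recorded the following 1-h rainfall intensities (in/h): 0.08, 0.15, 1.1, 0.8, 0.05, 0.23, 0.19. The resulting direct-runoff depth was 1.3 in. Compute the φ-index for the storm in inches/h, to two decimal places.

Only the 2 blocks with intensity above φ contribute runoff: 1.1, 0.8 in/h.
Σ(I−φ)·Δt = d  ⇒  (1.1+0.8 − 2φ)·1 = 1.3
φ = (1.900 − 1.3/1) / 2 = 0.30 in/h.

φ ≈ 0.30 in/h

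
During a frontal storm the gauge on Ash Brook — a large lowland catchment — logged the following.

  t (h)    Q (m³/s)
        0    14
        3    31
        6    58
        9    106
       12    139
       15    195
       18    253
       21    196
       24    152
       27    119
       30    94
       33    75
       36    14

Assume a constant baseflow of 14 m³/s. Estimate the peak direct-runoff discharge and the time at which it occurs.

Subtracting baseflow gives direct-runoff ordinates: 0.0, 17.0, 44.0, 92.0, 125.0, 181.0, 239.0, 182.0, 138.0, 105.0, 80.0, 61.0, 0.0 m³/s.
The maximum is 239.0 m³/s, occurring at the reading for t = 18 h.

Q_p = 239.0 m³/s at t = 18 h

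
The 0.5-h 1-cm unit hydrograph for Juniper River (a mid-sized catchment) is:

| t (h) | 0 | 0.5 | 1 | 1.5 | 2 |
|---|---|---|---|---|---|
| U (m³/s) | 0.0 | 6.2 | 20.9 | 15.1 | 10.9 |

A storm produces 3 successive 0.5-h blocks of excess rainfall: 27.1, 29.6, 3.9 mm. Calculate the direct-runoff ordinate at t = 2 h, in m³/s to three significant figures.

Q ≈ 82.4 m³/s

By discrete convolution, Q_j = Σ (P_i / 10 mm) · U_{j−i}.
At t = 2 h (j=4): Q = (27.1/10)·10.9 + (29.6/10)·15.1 + (3.9/10)·20.9 = 82.4 m³/s.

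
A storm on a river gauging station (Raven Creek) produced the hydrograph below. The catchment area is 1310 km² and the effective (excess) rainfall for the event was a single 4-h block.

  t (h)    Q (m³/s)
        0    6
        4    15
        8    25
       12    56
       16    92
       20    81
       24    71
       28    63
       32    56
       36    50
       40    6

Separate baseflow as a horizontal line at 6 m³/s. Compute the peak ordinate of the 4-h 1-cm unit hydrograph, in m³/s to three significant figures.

U_p ≈ 172 m³/s

Direct runoff: 0.0, 9.0, 19.0, 50.0, 86.0, 75.0, 65.0, 57.0, 50.0, 44.0, 0.0 m³/s; ΣQ_DR = 455.0 m³/s, peak = 86.0 m³/s.
Runoff depth d = ΣQ_DR·Δt / A = 455.0 × 14400 / (1310 km²) = 5.002 mm.
The 1-cm UH is the DRH scaled by (10 mm)/d, so U_p = 86.0 × 10/5.002 = 172 m³/s.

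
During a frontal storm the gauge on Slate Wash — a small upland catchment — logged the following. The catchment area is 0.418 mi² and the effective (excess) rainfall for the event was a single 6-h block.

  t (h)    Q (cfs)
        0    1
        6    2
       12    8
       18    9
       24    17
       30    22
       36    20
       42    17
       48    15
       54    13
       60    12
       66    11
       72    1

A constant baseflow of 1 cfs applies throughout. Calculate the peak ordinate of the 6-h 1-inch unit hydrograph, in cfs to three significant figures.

Direct runoff: 0.0, 1.0, 7.0, 8.0, 16.0, 21.0, 19.0, 16.0, 14.0, 12.0, 11.0, 10.0, 0.0 cfs; ΣQ_DR = 135.0 cfs, peak = 21.0 cfs.
Runoff depth d = ΣQ_DR·Δt / A = 135.0 × 21600 / (0.418 mi²) = 3.003 in.
The 1-inch UH is the DRH scaled by (1 in)/d, so U_p = 21.0 × 1/3.003 = 6.99 cfs.

U_p ≈ 6.99 cfs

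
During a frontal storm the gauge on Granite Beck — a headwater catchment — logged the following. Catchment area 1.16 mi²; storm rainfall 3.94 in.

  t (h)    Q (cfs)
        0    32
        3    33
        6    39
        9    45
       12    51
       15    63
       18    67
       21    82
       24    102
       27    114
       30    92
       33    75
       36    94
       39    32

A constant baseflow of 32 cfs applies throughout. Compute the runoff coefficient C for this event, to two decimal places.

ΣQ_DR = 473.0 cfs; V = ΣQ_DR·Δt = 5.108 × 10^6 ft³.
Runoff depth d = V / A = 1.896 in.
C = d / P = 1.896 / 3.94 = 0.48.

C ≈ 0.48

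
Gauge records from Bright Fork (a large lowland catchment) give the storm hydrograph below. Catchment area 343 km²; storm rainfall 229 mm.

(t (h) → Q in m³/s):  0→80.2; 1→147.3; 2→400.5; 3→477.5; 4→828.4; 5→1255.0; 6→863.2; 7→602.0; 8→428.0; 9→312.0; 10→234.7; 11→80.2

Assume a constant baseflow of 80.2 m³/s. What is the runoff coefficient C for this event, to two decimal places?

C ≈ 0.22

ΣQ_DR = 4747 m³/s; V = ΣQ_DR·Δt = 1.709 × 10^7 m³.
Runoff depth d = V / A = 49.82 mm.
C = d / P = 49.82 / 229 = 0.22.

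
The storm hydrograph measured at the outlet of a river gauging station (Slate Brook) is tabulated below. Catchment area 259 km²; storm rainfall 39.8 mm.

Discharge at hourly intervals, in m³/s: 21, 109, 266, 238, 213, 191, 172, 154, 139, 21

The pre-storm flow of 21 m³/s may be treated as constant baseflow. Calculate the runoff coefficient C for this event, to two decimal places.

ΣQ_DR = 1314 m³/s; V = ΣQ_DR·Δt = 4.730 × 10^6 m³.
Runoff depth d = V / A = 18.26 mm.
C = d / P = 18.26 / 39.8 = 0.46.

C ≈ 0.46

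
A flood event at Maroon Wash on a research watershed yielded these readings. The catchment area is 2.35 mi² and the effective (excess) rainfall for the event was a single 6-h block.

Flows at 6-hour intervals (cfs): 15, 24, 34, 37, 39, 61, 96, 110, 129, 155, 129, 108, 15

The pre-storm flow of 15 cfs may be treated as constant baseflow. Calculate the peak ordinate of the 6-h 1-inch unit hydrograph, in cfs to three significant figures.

U_p ≈ 46.7 cfs

Direct runoff: 0.0, 9.0, 19.0, 22.0, 24.0, 46.0, 81.0, 95.0, 114.0, 140.0, 114.0, 93.0, 0.0 cfs; ΣQ_DR = 757.0 cfs, peak = 140.0 cfs.
Runoff depth d = ΣQ_DR·Δt / A = 757.0 × 21600 / (2.35 mi²) = 2.995 in.
The 1-inch UH is the DRH scaled by (1 in)/d, so U_p = 140.0 × 1/2.995 = 46.7 cfs.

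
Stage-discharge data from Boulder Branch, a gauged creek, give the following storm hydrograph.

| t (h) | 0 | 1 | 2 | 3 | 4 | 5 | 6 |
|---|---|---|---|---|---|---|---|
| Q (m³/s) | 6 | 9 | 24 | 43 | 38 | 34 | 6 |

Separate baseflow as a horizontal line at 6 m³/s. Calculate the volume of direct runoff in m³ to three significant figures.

V ≈ 4.25 × 10^5 m³

Direct-runoff ordinates (Q − Q_b): 0.0, 3.0, 18.0, 37.0, 32.0, 28.0, 0.0 m³/s.
ΣQ_DR = 118.0 m³/s.
With Δt = 1 h = 3600 s, V = ΣQ_DR · Δt = 118.0 × 3600 = 4.25 × 10^5 m³.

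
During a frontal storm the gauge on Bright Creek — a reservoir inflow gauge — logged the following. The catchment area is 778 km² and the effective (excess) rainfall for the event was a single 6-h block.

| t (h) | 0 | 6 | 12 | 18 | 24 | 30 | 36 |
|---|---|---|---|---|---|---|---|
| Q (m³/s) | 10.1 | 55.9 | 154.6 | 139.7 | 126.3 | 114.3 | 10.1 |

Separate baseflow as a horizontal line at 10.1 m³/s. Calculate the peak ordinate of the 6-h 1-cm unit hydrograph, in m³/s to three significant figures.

U_p ≈ 96.3 m³/s

Direct runoff: 0.0, 45.8, 144.5, 129.6, 116.2, 104.2, 0.0 m³/s; ΣQ_DR = 540.3 m³/s, peak = 144.5 m³/s.
Runoff depth d = ΣQ_DR·Δt / A = 540.3 × 21600 / (778 km²) = 15.00 mm.
The 1-cm UH is the DRH scaled by (10 mm)/d, so U_p = 144.5 × 10/15.00 = 96.3 m³/s.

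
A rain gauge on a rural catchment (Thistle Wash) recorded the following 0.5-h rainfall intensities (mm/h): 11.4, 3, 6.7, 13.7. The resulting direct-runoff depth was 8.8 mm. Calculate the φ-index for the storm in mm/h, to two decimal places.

Only the 3 blocks with intensity above φ contribute runoff: 11.4, 6.7, 13.7 mm/h.
Σ(I−φ)·Δt = d  ⇒  (11.4+6.7+13.7 − 3φ)·0.5 = 8.8
φ = (31.80 − 8.8/0.5) / 3 = 4.73 mm/h.

φ ≈ 4.73 mm/h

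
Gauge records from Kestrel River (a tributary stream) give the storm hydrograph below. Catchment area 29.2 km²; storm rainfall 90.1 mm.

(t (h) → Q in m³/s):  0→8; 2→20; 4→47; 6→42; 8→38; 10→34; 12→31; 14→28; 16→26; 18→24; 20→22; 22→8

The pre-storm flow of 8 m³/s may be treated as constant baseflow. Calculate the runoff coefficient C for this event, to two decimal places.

ΣQ_DR = 232.0 m³/s; V = ΣQ_DR·Δt = 1.670 × 10^6 m³.
Runoff depth d = V / A = 57.21 mm.
C = d / P = 57.21 / 90.1 = 0.63.

C ≈ 0.63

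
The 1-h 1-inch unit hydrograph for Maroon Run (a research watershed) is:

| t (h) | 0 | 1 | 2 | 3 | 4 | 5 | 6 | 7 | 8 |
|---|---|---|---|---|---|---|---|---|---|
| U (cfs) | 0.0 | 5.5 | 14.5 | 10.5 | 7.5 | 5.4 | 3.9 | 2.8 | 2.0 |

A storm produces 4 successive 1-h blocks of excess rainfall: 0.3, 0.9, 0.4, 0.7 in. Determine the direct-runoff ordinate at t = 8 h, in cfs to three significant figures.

Q ≈ 8.46 cfs

By discrete convolution, Q_j = Σ (P_i / 1 in) · U_{j−i}.
At t = 8 h (j=8): Q = (0.3/1)·2.0 + (0.9/1)·2.8 + (0.4/1)·3.9 + (0.7/1)·5.4 = 8.46 cfs.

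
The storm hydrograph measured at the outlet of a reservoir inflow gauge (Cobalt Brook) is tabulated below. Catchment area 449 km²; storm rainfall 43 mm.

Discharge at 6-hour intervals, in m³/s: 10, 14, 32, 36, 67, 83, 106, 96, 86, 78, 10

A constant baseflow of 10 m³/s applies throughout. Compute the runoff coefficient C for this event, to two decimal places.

ΣQ_DR = 508.0 m³/s; V = ΣQ_DR·Δt = 1.097 × 10^7 m³.
Runoff depth d = V / A = 24.44 mm.
C = d / P = 24.44 / 43 = 0.57.

C ≈ 0.57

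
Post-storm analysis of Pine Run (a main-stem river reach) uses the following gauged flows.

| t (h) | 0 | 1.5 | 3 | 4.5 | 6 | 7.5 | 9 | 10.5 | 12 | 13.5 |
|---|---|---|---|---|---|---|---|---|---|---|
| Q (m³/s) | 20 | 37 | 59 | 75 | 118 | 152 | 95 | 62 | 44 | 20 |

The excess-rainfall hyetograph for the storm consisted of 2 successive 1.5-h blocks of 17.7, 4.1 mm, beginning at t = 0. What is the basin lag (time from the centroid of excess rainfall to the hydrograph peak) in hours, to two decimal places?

Centroid of excess rainfall: t_c = Σ P_i·t̄_i / ΣP_i = 1.0321 h (block centres at 0.75, 2.25 h).
Hydrograph peak occurs at t = 7.5 h, so basin lag t_L = 7.5 − 1.0321 = 6.47 h.

t_L ≈ 6.47 h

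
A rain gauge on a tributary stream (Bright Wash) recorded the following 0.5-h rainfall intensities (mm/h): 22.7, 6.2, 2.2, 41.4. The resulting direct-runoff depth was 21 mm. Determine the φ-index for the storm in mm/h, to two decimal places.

φ ≈ 11.05 mm/h

Only the 2 blocks with intensity above φ contribute runoff: 22.7, 41.4 mm/h.
Σ(I−φ)·Δt = d  ⇒  (22.7+41.4 − 2φ)·0.5 = 21
φ = (64.10 − 21/0.5) / 2 = 11.05 mm/h.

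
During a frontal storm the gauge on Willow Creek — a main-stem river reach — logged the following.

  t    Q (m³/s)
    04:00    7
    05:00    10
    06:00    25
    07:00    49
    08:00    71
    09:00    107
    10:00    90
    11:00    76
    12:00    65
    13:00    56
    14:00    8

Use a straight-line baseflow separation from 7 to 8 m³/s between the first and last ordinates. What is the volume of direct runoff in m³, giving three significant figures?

V ≈ 1.73 × 10^6 m³

Direct-runoff ordinates (Q − Q_b): 0.00, 2.90, 17.80, 41.70, 63.60, 99.50, 82.40, 68.30, 57.20, 48.10, 0.00 m³/s.
ΣQ_DR = 481.5 m³/s.
With Δt = 1 h = 3600 s, V = ΣQ_DR · Δt = 481.5 × 3600 = 1.73 × 10^6 m³.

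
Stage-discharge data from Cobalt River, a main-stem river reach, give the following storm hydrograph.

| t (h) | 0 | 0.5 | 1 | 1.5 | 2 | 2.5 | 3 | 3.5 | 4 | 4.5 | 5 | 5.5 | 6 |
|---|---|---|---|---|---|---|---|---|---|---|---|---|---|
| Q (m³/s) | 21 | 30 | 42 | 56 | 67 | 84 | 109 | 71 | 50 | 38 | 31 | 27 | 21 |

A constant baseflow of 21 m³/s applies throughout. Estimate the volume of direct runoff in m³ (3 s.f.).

Direct-runoff ordinates (Q − Q_b): 0.0, 9.0, 21.0, 35.0, 46.0, 63.0, 88.0, 50.0, 29.0, 17.0, 10.0, 6.0, 0.0 m³/s.
ΣQ_DR = 374.0 m³/s.
With Δt = 0.5 h = 1800 s, V = ΣQ_DR · Δt = 374.0 × 1800 = 6.73 × 10^5 m³.

V ≈ 6.73 × 10^5 m³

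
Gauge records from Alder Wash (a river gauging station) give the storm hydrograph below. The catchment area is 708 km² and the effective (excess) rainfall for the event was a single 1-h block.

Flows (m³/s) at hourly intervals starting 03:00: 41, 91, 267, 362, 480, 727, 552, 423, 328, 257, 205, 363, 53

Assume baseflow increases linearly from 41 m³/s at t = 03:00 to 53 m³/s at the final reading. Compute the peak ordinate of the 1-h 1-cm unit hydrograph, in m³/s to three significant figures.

U_p ≈ 379 m³/s

Direct runoff: 0.00, 49.00, 224.00, 318.00, 435.00, 681.00, 505.00, 375.00, 279.00, 207.00, 154.00, 311.00, 0.00 m³/s; ΣQ_DR = 3538 m³/s, peak = 681.00 m³/s.
Runoff depth d = ΣQ_DR·Δt / A = 3538 × 3600 / (708 km²) = 17.99 mm.
The 1-cm UH is the DRH scaled by (10 mm)/d, so U_p = 681.00 × 10/17.99 = 379 m³/s.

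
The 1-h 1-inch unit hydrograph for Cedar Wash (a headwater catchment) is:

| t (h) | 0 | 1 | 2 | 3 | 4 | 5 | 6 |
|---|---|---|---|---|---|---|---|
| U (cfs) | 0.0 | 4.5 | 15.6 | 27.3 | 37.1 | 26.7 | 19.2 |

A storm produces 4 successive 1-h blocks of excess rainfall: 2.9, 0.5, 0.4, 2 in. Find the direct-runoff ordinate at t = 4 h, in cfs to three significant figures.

By discrete convolution, Q_j = Σ (P_i / 1 in) · U_{j−i}.
At t = 4 h (j=4): Q = (2.9/1)·37.1 + (0.5/1)·27.3 + (0.4/1)·15.6 + (2/1)·4.5 = 136 cfs.

Q ≈ 136 cfs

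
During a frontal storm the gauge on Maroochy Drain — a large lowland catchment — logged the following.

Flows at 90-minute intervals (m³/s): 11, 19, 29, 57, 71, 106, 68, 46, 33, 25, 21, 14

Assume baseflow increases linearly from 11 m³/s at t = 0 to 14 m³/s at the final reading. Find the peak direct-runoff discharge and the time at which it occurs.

Subtracting baseflow gives direct-runoff ordinates: 0.00, 7.73, 17.45, 45.18, 58.91, 93.64, 55.36, 33.09, 19.82, 11.55, 7.27, 0.00 m³/s.
The maximum is 93.64 m³/s, occurring at the reading for t = 7.5 h.

Q_p = 93.64 m³/s at t = 7.5 h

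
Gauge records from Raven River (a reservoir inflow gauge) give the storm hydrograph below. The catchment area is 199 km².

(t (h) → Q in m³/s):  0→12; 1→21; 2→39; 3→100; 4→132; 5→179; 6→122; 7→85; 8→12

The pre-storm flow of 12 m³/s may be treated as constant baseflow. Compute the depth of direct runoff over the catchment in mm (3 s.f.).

d ≈ 10.7 mm

Direct runoff: 0.0, 9.0, 27.0, 88.0, 120.0, 167.0, 110.0, 73.0, 0.0 m³/s; ΣQ_DR = 594.0 m³/s.
V = ΣQ_DR · Δt = 594.0 × 3600 s = 2.138 × 10^6 m³.
Over A = 199 km², depth = V / A = 10.7 mm.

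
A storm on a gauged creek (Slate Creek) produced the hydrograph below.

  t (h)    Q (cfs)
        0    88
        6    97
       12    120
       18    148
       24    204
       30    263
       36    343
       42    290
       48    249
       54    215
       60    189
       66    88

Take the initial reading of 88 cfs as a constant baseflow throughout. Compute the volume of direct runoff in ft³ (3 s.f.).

V ≈ 2.67 × 10^7 ft³

Direct-runoff ordinates (Q − Q_b): 0.0, 9.0, 32.0, 60.0, 116.0, 175.0, 255.0, 202.0, 161.0, 127.0, 101.0, 0.0 cfs.
ΣQ_DR = 1238 cfs.
With Δt = 6 h = 21600 s, V = ΣQ_DR · Δt = 1238 × 21600 = 2.67 × 10^7 ft³.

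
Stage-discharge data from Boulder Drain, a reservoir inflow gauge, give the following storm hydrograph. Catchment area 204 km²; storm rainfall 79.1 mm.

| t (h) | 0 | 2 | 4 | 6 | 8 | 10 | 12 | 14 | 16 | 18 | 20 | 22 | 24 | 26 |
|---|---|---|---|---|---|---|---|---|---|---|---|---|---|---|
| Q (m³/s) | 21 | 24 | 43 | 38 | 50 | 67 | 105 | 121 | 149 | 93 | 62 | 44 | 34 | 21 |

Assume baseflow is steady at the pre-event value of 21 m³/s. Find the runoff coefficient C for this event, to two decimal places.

C ≈ 0.26

ΣQ_DR = 578.0 m³/s; V = ΣQ_DR·Δt = 4.162 × 10^6 m³.
Runoff depth d = V / A = 20.40 mm.
C = d / P = 20.40 / 79.1 = 0.26.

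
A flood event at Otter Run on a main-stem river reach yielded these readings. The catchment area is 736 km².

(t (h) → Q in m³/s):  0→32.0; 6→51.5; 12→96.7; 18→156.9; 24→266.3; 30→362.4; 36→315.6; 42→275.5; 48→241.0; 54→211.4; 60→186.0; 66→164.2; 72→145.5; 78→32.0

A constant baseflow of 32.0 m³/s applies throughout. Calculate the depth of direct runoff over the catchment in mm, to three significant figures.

d ≈ 61.3 mm

Direct runoff: 0.0, 19.5, 64.7, 124.9, 234.3, 330.4, 283.6, 243.5, 209.0, 179.4, 154.0, 132.2, 113.5, 0.0 m³/s; ΣQ_DR = 2089 m³/s.
V = ΣQ_DR · Δt = 2089 × 21600 s = 4.512 × 10^7 m³.
Over A = 736 km², depth = V / A = 61.3 mm.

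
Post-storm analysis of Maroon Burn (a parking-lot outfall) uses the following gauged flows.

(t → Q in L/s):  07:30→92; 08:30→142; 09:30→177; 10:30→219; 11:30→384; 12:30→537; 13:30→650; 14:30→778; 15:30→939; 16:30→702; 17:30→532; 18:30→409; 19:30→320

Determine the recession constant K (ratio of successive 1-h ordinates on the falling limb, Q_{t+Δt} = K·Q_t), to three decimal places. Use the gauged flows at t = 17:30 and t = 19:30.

Using the recession-limb readings at t = 17:30 and t = 19:30: Q falls from 532 to 320 L/s over 2 intervals.
K = (Q₂/Q₁)^(1/2) = (320/532)^(1/2) = 0.776.

K ≈ 0.776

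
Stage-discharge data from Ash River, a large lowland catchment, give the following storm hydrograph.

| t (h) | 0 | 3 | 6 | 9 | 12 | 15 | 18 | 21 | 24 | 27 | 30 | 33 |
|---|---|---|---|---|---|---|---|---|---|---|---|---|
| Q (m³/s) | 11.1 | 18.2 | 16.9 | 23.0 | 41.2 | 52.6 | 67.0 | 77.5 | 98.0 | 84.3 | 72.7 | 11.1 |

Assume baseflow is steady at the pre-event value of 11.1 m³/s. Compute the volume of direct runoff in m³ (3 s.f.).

V ≈ 4.76 × 10^6 m³

Direct-runoff ordinates (Q − Q_b): 0.0, 7.1, 5.8, 11.9, 30.1, 41.5, 55.9, 66.4, 86.9, 73.2, 61.6, 0.0 m³/s.
ΣQ_DR = 440.4 m³/s.
With Δt = 3 h = 10800 s, V = ΣQ_DR · Δt = 440.4 × 10800 = 4.76 × 10^6 m³.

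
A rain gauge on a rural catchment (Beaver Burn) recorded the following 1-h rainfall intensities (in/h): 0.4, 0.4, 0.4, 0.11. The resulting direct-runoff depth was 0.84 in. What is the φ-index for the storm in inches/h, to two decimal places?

φ ≈ 0.12 in/h

Only the 3 blocks with intensity above φ contribute runoff: 0.4, 0.4, 0.4 in/h.
Σ(I−φ)·Δt = d  ⇒  (0.4+0.4+0.4 − 3φ)·1 = 0.84
φ = (1.200 − 0.84/1) / 3 = 0.12 in/h.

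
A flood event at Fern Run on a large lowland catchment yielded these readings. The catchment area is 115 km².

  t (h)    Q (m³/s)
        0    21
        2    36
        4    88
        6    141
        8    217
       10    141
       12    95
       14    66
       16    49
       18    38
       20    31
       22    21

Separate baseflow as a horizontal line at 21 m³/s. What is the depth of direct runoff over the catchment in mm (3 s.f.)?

Direct runoff: 0.0, 15.0, 67.0, 120.0, 196.0, 120.0, 74.0, 45.0, 28.0, 17.0, 10.0, 0.0 m³/s; ΣQ_DR = 692.0 m³/s.
V = ΣQ_DR · Δt = 692.0 × 7200 s = 4.982 × 10^6 m³.
Over A = 115 km², depth = V / A = 43.3 mm.

d ≈ 43.3 mm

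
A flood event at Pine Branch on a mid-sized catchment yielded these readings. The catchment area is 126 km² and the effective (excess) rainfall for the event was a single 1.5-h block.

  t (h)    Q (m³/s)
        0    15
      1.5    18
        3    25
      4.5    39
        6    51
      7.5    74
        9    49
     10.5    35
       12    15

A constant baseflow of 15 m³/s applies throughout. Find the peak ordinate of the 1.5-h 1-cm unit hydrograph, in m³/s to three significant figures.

U_p ≈ 74.0 m³/s

Direct runoff: 0.0, 3.0, 10.0, 24.0, 36.0, 59.0, 34.0, 20.0, 0.0 m³/s; ΣQ_DR = 186.0 m³/s, peak = 59.0 m³/s.
Runoff depth d = ΣQ_DR·Δt / A = 186.0 × 5400 / (126 km²) = 7.971 mm.
The 1-cm UH is the DRH scaled by (10 mm)/d, so U_p = 59.0 × 10/7.971 = 74.0 m³/s.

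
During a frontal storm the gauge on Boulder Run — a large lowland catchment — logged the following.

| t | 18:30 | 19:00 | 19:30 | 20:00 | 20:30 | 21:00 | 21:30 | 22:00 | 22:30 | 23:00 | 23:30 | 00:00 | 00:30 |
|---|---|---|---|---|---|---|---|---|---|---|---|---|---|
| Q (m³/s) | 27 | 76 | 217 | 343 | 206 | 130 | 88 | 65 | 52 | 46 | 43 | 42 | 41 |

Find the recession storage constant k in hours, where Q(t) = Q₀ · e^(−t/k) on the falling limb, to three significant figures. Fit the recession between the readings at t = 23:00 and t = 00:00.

k ≈ 11.0 h

On the falling limb, Q drops from 46 to 42 m³/s between t = 23:00 and t = 00:00 (Δt = 1 h).
k = −Δt / ln(Q₂/Q₁) = −1 / ln(42/46) = 11.0 h.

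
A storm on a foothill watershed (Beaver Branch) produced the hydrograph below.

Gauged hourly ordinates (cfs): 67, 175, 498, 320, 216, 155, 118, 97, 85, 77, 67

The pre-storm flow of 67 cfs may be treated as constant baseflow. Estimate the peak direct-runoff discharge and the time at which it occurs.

Subtracting baseflow gives direct-runoff ordinates: 0.0, 108.0, 431.0, 253.0, 149.0, 88.0, 51.0, 30.0, 18.0, 10.0, 0.0 cfs.
The maximum is 431.0 cfs, occurring at the reading for t = 2 h.

Q_p = 431.0 cfs at t = 2 h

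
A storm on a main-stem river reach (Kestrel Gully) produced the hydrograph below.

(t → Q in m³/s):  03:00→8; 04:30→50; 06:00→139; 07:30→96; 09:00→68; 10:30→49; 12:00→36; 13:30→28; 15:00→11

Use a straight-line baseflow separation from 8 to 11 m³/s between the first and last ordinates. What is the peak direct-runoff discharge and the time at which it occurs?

Subtracting baseflow gives direct-runoff ordinates: 0.00, 41.62, 130.25, 86.88, 58.50, 39.12, 25.75, 17.38, 0.00 m³/s.
The maximum is 130.25 m³/s, occurring at the reading for t = 06:00.

Q_p = 130.25 m³/s at t = 06:00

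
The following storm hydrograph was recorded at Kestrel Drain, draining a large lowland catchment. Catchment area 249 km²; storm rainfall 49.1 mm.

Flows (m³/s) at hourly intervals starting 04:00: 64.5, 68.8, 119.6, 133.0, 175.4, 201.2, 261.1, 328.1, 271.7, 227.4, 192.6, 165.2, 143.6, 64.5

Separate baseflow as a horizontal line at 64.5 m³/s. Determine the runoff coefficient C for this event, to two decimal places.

ΣQ_DR = 1514 m³/s; V = ΣQ_DR·Δt = 5.449 × 10^6 m³.
Runoff depth d = V / A = 21.88 mm.
C = d / P = 21.88 / 49.1 = 0.45.

C ≈ 0.45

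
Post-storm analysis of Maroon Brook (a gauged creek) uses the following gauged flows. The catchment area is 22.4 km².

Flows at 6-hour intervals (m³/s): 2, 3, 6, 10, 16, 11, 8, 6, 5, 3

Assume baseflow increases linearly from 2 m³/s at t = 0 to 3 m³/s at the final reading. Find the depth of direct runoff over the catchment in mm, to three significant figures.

Direct runoff: 0.00, 0.89, 3.78, 7.67, 13.56, 8.44, 5.33, 3.22, 2.11, 0.00 m³/s; ΣQ_DR = 45.00 m³/s.
V = ΣQ_DR · Δt = 45.00 × 21600 s = 9.720 × 10^5 m³.
Over A = 22.4 km², depth = V / A = 43.4 mm.

d ≈ 43.4 mm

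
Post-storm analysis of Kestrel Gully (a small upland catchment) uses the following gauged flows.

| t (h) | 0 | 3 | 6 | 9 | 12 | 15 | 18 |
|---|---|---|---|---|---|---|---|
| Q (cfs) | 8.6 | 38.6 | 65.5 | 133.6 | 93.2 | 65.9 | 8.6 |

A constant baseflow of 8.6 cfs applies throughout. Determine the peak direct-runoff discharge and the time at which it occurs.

Subtracting baseflow gives direct-runoff ordinates: 0.0, 30.0, 56.9, 125.0, 84.6, 57.3, 0.0 cfs.
The maximum is 125.0 cfs, occurring at the reading for t = 9 h.

Q_p = 125.0 cfs at t = 9 h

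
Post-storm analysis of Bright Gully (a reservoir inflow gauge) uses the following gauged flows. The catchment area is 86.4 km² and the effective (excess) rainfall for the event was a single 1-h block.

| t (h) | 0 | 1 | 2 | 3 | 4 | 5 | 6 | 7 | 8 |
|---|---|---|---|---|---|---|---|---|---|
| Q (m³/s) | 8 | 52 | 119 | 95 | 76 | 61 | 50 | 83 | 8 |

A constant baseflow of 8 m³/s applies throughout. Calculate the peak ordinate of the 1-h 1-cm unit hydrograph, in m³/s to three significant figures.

Direct runoff: 0.0, 44.0, 111.0, 87.0, 68.0, 53.0, 42.0, 75.0, 0.0 m³/s; ΣQ_DR = 480.0 m³/s, peak = 111.0 m³/s.
Runoff depth d = ΣQ_DR·Δt / A = 480.0 × 3600 / (86.4 km²) = 20.00 mm.
The 1-cm UH is the DRH scaled by (10 mm)/d, so U_p = 111.0 × 10/20.00 = 55.5 m³/s.

U_p ≈ 55.5 m³/s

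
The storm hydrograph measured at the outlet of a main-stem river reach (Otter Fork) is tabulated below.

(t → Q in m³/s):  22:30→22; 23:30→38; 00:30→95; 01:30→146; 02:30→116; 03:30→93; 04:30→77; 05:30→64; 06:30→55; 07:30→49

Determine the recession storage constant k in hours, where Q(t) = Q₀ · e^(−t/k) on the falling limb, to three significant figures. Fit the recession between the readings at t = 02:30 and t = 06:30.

On the falling limb, Q drops from 116 to 55 m³/s between t = 02:30 and t = 06:30 (Δt = 4 h).
k = −Δt / ln(Q₂/Q₁) = −4 / ln(55/116) = 5.36 h.

k ≈ 5.36 h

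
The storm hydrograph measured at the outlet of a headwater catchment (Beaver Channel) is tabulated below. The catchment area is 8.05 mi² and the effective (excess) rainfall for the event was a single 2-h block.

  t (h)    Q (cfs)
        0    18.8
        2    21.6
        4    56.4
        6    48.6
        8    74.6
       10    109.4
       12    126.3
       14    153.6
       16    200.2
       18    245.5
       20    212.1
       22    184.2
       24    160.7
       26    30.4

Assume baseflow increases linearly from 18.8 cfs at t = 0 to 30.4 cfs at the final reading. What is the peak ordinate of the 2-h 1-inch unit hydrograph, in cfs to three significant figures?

U_p ≈ 438 cfs

Direct runoff: 0.00, 1.91, 35.82, 27.12, 52.23, 86.14, 102.15, 128.55, 174.26, 218.67, 184.38, 155.58, 131.19, 0.00 cfs; ΣQ_DR = 1298 cfs, peak = 218.67 cfs.
Runoff depth d = ΣQ_DR·Δt / A = 1298 × 7200 / (8.05 mi²) = 0.4997 in.
The 1-inch UH is the DRH scaled by (1 in)/d, so U_p = 218.67 × 1/0.4997 = 438 cfs.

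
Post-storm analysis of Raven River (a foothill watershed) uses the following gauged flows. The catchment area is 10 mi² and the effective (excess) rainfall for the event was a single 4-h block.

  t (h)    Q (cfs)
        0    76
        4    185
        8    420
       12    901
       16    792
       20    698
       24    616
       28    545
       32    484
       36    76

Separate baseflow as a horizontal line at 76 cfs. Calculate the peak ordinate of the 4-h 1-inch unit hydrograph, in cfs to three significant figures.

U_p ≈ 330 cfs

Direct runoff: 0.0, 109.0, 344.0, 825.0, 716.0, 622.0, 540.0, 469.0, 408.0, 0.0 cfs; ΣQ_DR = 4033 cfs, peak = 825.0 cfs.
Runoff depth d = ΣQ_DR·Δt / A = 4033 × 14400 / (10 mi²) = 2.500 in.
The 1-inch UH is the DRH scaled by (1 in)/d, so U_p = 825.0 × 1/2.500 = 330 cfs.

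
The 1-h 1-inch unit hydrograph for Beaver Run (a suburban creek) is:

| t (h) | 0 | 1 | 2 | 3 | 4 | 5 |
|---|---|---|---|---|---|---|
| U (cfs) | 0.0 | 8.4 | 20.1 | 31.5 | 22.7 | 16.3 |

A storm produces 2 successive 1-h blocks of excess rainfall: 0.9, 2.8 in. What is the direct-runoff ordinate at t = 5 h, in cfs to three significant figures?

By discrete convolution, Q_j = Σ (P_i / 1 in) · U_{j−i}.
At t = 5 h (j=5): Q = (0.9/1)·16.3 + (2.8/1)·22.7 = 78.2 cfs.

Q ≈ 78.2 cfs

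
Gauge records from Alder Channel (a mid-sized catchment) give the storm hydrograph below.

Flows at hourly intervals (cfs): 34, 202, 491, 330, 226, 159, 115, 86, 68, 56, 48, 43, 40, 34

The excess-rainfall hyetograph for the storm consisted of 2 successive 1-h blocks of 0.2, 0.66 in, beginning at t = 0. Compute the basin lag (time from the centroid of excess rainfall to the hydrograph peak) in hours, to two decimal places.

Centroid of excess rainfall: t_c = Σ P_i·t̄_i / ΣP_i = 1.2674 h (block centres at 0.5, 1.5 h).
Hydrograph peak occurs at t = 2 h, so basin lag t_L = 2 − 1.2674 = 0.73 h.

t_L ≈ 0.73 h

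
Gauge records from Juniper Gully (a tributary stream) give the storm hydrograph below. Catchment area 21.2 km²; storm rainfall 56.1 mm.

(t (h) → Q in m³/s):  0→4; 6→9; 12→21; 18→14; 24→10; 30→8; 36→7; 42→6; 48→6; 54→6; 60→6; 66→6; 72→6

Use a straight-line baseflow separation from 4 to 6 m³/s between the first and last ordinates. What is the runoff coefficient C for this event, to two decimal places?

ΣQ_DR = 44.00 m³/s; V = ΣQ_DR·Δt = 9.504 × 10^5 m³.
Runoff depth d = V / A = 44.83 mm.
C = d / P = 44.83 / 56.1 = 0.80.

C ≈ 0.80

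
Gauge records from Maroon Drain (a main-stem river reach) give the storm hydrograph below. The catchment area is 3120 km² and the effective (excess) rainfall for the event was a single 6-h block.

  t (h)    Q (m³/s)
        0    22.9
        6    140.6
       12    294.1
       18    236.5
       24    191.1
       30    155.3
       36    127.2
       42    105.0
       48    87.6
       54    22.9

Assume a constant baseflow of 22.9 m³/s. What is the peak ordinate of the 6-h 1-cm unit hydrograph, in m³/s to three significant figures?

U_p ≈ 339 m³/s

Direct runoff: 0.0, 117.7, 271.2, 213.6, 168.2, 132.4, 104.3, 82.1, 64.7, 0.0 m³/s; ΣQ_DR = 1154 m³/s, peak = 271.2 m³/s.
Runoff depth d = ΣQ_DR·Δt / A = 1154 × 21600 / (3120 km²) = 7.991 mm.
The 1-cm UH is the DRH scaled by (10 mm)/d, so U_p = 271.2 × 10/7.991 = 339 m³/s.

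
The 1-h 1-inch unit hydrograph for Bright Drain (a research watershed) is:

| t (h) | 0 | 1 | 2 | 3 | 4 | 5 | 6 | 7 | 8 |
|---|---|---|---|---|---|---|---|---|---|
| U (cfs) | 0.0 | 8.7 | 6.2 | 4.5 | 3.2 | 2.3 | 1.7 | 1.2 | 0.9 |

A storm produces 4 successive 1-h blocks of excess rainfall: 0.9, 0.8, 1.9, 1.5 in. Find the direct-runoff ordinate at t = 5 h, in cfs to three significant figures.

By discrete convolution, Q_j = Σ (P_i / 1 in) · U_{j−i}.
At t = 5 h (j=5): Q = (0.9/1)·2.3 + (0.8/1)·3.2 + (1.9/1)·4.5 + (1.5/1)·6.2 = 22.5 cfs.

Q ≈ 22.5 cfs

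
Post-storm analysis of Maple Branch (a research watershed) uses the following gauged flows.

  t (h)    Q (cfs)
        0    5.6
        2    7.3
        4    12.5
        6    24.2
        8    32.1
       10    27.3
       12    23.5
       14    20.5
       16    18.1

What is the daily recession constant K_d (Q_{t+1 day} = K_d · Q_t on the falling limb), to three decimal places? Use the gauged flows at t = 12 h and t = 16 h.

Between t = 12 h and t = 16 h the flow falls from 23.5 to 18.1 cfs over 2×2 h = 4 h.
Per-interval ratio K = (18.1/23.5)^(1/2) = 0.8776; K_d = K^(24/2) = 0.209.

K_d ≈ 0.209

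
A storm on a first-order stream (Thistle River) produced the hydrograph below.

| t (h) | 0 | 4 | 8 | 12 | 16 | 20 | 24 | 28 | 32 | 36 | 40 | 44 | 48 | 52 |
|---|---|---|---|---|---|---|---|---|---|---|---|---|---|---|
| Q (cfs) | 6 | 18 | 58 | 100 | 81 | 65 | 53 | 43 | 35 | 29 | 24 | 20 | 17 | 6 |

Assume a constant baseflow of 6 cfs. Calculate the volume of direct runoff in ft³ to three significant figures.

V ≈ 6.78 × 10^6 ft³

Direct-runoff ordinates (Q − Q_b): 0.0, 12.0, 52.0, 94.0, 75.0, 59.0, 47.0, 37.0, 29.0, 23.0, 18.0, 14.0, 11.0, 0.0 cfs.
ΣQ_DR = 471.0 cfs.
With Δt = 4 h = 14400 s, V = ΣQ_DR · Δt = 471.0 × 14400 = 6.78 × 10^6 ft³.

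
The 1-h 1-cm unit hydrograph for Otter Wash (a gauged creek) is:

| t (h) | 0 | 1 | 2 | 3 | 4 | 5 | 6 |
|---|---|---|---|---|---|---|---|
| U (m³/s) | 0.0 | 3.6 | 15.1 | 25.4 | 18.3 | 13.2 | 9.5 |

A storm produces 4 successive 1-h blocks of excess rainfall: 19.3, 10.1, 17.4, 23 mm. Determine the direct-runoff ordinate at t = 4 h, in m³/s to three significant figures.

Q ≈ 95.5 m³/s

By discrete convolution, Q_j = Σ (P_i / 10 mm) · U_{j−i}.
At t = 4 h (j=4): Q = (19.3/10)·18.3 + (10.1/10)·25.4 + (17.4/10)·15.1 + (23/10)·3.6 = 95.5 m³/s.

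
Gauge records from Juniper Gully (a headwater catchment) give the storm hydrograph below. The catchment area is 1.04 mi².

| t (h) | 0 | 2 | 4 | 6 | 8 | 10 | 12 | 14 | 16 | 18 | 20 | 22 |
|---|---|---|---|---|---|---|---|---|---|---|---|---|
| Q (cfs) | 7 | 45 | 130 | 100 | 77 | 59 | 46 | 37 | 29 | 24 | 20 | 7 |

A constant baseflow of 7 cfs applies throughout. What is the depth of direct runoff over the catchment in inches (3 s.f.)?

Direct runoff: 0.0, 38.0, 123.0, 93.0, 70.0, 52.0, 39.0, 30.0, 22.0, 17.0, 13.0, 0.0 cfs; ΣQ_DR = 497.0 cfs.
V = ΣQ_DR · Δt = 497.0 × 7200 s = 3.578 × 10^6 ft³.
Over A = 1.04 mi², depth = V / A = 1.48 in.

d ≈ 1.48 in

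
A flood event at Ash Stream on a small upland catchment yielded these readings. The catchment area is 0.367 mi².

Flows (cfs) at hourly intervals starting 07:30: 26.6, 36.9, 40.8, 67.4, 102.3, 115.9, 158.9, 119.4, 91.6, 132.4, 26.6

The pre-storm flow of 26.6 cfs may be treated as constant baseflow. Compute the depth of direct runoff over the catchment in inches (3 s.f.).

d ≈ 2.64 in

Direct runoff: 0.0, 10.3, 14.2, 40.8, 75.7, 89.3, 132.3, 92.8, 65.0, 105.8, 0.0 cfs; ΣQ_DR = 626.2 cfs.
V = ΣQ_DR · Δt = 626.2 × 3600 s = 2.254 × 10^6 ft³.
Over A = 0.367 mi², depth = V / A = 2.64 in.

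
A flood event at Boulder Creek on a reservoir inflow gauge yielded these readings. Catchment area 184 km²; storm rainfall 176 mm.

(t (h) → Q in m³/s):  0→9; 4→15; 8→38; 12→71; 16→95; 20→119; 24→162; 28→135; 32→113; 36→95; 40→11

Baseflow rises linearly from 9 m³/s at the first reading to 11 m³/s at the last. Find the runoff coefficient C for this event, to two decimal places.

C ≈ 0.33

ΣQ_DR = 753.0 m³/s; V = ΣQ_DR·Δt = 1.084 × 10^7 m³.
Runoff depth d = V / A = 58.93 mm.
C = d / P = 58.93 / 176 = 0.33.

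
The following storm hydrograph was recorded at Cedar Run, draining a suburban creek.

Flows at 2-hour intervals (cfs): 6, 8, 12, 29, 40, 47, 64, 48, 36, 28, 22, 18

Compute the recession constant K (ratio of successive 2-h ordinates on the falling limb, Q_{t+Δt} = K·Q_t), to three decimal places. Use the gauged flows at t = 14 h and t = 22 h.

K ≈ 0.783

Using the recession-limb readings at t = 14 h and t = 22 h: Q falls from 48 to 18 cfs over 4 intervals.
K = (Q₂/Q₁)^(1/4) = (18/48)^(1/4) = 0.783.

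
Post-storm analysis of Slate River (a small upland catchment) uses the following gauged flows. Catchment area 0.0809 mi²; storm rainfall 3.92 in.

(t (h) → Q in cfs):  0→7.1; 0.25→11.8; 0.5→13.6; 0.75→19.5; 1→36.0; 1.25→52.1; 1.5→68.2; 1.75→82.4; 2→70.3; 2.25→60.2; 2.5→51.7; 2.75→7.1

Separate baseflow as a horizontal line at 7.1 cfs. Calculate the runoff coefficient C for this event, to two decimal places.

C ≈ 0.48

ΣQ_DR = 394.8 cfs; V = ΣQ_DR·Δt = 3.553 × 10^5 ft³.
Runoff depth d = V / A = 1.891 in.
C = d / P = 1.891 / 3.92 = 0.48.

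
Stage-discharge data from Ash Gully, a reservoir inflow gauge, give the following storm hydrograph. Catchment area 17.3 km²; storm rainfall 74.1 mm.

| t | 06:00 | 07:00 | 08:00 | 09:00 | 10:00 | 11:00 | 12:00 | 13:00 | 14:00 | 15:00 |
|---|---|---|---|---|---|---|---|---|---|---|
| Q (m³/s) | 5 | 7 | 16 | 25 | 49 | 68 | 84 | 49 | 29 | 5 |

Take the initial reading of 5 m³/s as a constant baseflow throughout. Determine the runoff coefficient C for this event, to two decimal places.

C ≈ 0.81

ΣQ_DR = 287.0 m³/s; V = ΣQ_DR·Δt = 1.033 × 10^6 m³.
Runoff depth d = V / A = 59.72 mm.
C = d / P = 59.72 / 74.1 = 0.81.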